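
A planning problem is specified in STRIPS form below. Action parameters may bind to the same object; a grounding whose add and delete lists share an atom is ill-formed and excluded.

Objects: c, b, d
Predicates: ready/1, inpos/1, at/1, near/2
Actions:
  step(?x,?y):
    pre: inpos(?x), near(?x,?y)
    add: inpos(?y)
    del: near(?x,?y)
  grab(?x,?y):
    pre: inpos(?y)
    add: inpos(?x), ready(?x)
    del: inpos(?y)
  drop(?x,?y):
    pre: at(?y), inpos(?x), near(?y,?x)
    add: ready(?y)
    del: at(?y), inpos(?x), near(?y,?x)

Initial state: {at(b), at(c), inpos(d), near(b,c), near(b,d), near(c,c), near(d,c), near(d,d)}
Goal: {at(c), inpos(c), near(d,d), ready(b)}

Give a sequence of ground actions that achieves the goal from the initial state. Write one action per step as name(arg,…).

step(d,c); grab(b,d)

1. step(d,c)  →  {at(b), at(c), inpos(c), inpos(d), near(b,c), near(b,d), near(c,c), near(d,d)}
2. grab(b,d)  →  {at(b), at(c), inpos(b), inpos(c), near(b,c), near(b,d), near(c,c), near(d,d), ready(b)}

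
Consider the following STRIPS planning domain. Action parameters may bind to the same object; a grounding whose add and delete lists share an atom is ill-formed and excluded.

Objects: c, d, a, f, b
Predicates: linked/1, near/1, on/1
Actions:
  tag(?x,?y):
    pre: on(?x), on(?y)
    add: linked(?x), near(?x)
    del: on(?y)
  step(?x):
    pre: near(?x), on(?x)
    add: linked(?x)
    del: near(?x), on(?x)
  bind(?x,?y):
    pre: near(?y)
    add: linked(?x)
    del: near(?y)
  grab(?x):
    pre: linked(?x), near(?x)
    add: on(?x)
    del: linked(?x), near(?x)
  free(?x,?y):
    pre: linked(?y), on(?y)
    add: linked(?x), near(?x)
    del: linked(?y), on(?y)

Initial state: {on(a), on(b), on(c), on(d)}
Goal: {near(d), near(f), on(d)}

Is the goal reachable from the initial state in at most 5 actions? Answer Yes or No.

Yes

1. tag(c,a)  →  {linked(c), near(c), on(b), on(c), on(d)}
2. tag(d,b)  →  {linked(c), linked(d), near(c), near(d), on(c), on(d)}
3. free(f,c)  →  {linked(d), linked(f), near(c), near(d), near(f), on(d)}
optimal plan length = 3; 3 ≤ 5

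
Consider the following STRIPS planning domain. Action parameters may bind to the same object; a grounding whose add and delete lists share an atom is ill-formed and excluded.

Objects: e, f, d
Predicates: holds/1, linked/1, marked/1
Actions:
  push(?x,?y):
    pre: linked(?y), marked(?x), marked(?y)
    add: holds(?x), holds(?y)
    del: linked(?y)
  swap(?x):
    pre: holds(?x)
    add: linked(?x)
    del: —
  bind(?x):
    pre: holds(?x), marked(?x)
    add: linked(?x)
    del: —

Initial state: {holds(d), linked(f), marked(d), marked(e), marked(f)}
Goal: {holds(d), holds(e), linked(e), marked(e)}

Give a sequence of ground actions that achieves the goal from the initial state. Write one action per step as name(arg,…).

1. push(e,f)  →  {holds(d), holds(e), holds(f), marked(d), marked(e), marked(f)}
2. swap(e)  →  {holds(d), holds(e), holds(f), linked(e), marked(d), marked(e), marked(f)}

push(e,f); swap(e)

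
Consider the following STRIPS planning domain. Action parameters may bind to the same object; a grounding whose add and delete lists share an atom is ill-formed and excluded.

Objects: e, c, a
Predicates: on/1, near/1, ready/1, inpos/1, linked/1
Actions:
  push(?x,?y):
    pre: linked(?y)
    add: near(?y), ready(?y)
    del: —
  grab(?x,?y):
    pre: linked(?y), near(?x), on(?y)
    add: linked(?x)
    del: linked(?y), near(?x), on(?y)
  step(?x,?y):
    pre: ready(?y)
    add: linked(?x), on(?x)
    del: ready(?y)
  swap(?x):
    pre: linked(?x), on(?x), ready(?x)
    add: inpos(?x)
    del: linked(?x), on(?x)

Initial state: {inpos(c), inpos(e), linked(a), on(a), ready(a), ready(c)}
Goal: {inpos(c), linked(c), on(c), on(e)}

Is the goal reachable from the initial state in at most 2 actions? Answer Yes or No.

Yes

1. step(e,c)  →  {inpos(c), inpos(e), linked(a), linked(e), on(a), on(e), ready(a)}
2. step(c,a)  →  {inpos(c), inpos(e), linked(a), linked(c), linked(e), on(a), on(c), on(e)}
optimal plan length = 2; 2 ≤ 2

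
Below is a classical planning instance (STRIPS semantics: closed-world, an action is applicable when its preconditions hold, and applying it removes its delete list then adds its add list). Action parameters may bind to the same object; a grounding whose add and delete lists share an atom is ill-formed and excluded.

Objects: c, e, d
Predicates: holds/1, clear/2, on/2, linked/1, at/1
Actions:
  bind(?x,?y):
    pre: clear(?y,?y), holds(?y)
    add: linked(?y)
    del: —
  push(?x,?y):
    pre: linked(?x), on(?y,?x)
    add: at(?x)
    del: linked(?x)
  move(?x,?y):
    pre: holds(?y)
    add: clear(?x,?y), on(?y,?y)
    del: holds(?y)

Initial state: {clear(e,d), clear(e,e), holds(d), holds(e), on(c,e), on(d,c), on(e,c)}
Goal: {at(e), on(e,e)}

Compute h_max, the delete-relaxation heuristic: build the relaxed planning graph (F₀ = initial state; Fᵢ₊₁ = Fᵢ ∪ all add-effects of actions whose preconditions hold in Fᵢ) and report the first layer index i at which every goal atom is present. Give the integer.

2

F0 = init (7 atoms)
F1 = F0 ∪ {clear(c,d), clear(c,e), clear(d,d), clear(d,e), linked(e), on(d,d), on(e,e)}  (14 atoms)
F2 = F1 ∪ {at(e), linked(d)}  (16 atoms)
goal ⊆ F2  ⇒  h_max = 2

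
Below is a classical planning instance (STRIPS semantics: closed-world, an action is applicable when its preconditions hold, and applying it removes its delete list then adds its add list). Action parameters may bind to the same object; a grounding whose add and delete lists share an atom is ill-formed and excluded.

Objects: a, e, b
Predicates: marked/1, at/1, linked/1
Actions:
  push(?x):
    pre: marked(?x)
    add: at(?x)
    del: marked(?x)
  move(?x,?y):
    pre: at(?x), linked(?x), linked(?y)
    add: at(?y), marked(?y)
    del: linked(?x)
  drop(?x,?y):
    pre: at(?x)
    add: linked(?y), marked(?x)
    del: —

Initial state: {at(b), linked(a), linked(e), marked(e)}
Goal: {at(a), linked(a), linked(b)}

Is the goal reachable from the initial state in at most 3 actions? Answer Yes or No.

1. push(e)  →  {at(b), at(e), linked(a), linked(e)}
2. move(e,a)  →  {at(a), at(b), at(e), linked(a), marked(a)}
3. drop(a,b)  →  {at(a), at(b), at(e), linked(a), linked(b), marked(a)}
optimal plan length = 3; 3 ≤ 3

Yes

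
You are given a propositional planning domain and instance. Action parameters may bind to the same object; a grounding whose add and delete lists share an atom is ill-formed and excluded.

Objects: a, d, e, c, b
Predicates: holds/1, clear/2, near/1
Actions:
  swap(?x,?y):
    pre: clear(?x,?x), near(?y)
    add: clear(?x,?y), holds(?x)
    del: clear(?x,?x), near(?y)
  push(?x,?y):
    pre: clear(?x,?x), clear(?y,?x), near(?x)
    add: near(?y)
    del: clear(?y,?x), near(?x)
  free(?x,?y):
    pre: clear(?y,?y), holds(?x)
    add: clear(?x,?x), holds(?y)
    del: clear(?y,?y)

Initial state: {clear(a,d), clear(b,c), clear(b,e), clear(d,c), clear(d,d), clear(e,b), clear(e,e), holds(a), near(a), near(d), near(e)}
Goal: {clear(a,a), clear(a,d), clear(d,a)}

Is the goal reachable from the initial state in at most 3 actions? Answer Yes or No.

1. swap(d,a)  →  {clear(a,d), clear(b,c), clear(b,e), clear(d,a), clear(d,c), clear(e,b), clear(e,e), holds(a), holds(d), near(d), near(e)}
2. free(a,e)  →  {clear(a,a), clear(a,d), clear(b,c), clear(b,e), clear(d,a), clear(d,c), clear(e,b), holds(a), holds(d), holds(e), near(d), near(e)}
optimal plan length = 2; 2 ≤ 3

Yes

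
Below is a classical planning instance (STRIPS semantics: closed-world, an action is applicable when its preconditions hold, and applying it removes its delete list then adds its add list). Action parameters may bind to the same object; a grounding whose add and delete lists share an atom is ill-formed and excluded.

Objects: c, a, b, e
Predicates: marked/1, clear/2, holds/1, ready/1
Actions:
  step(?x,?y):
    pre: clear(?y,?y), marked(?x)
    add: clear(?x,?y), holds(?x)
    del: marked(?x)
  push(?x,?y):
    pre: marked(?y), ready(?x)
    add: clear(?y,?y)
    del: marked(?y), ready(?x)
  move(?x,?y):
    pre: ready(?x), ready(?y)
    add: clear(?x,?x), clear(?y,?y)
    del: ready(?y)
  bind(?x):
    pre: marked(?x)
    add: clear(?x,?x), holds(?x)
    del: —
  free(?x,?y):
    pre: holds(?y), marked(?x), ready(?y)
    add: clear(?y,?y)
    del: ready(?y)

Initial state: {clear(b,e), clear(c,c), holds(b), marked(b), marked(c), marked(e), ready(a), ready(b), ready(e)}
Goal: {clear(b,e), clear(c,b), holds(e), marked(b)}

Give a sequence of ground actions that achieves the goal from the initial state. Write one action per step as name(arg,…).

1. step(e,c)  →  {clear(b,e), clear(c,c), clear(e,c), holds(b), holds(e), marked(b), marked(c), ready(a), ready(b), ready(e)}
2. move(a,b)  →  {clear(a,a), clear(b,b), clear(b,e), clear(c,c), clear(e,c), holds(b), holds(e), marked(b), marked(c), ready(a), ready(e)}
3. step(c,b)  →  {clear(a,a), clear(b,b), clear(b,e), clear(c,b), clear(c,c), clear(e,c), holds(b), holds(c), holds(e), marked(b), ready(a), ready(e)}

step(e,c); move(a,b); step(c,b)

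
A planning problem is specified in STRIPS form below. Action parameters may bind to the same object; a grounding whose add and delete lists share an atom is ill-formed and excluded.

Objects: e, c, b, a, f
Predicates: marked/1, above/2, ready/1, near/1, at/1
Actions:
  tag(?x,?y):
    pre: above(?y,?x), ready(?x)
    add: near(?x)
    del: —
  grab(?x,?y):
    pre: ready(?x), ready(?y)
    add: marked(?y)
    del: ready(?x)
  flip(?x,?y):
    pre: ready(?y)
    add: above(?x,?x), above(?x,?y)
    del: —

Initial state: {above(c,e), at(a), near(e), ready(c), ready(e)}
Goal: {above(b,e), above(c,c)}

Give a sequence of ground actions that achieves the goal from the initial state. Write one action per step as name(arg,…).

flip(c,e); flip(b,e)

1. flip(c,e)  →  {above(c,c), above(c,e), at(a), near(e), ready(c), ready(e)}
2. flip(b,e)  →  {above(b,b), above(b,e), above(c,c), above(c,e), at(a), near(e), ready(c), ready(e)}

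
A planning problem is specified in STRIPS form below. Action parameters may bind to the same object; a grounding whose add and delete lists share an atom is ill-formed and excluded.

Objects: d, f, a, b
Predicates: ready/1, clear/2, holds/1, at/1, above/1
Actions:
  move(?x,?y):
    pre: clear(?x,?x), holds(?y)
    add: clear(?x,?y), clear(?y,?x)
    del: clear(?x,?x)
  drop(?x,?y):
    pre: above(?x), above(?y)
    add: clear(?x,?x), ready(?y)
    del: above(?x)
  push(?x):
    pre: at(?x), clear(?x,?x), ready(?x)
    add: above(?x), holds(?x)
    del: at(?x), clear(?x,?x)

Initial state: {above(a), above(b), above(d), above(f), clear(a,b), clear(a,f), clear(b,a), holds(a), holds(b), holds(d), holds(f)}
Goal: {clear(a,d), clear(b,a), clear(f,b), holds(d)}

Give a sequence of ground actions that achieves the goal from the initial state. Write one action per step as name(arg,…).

drop(d,d); move(d,a); drop(f,f); move(f,b)

1. drop(d,d)  →  {above(a), above(b), above(f), clear(a,b), clear(a,f), clear(b,a), clear(d,d), holds(a), holds(b), holds(d), holds(f), ready(d)}
2. move(d,a)  →  {above(a), above(b), above(f), clear(a,b), clear(a,d), clear(a,f), clear(b,a), clear(d,a), holds(a), holds(b), holds(d), holds(f), ready(d)}
3. drop(f,f)  →  {above(a), above(b), clear(a,b), clear(a,d), clear(a,f), clear(b,a), clear(d,a), clear(f,f), holds(a), holds(b), holds(d), holds(f), ready(d), ready(f)}
4. move(f,b)  →  {above(a), above(b), clear(a,b), clear(a,d), clear(a,f), clear(b,a), clear(b,f), clear(d,a), clear(f,b), holds(a), holds(b), holds(d), holds(f), ready(d), ready(f)}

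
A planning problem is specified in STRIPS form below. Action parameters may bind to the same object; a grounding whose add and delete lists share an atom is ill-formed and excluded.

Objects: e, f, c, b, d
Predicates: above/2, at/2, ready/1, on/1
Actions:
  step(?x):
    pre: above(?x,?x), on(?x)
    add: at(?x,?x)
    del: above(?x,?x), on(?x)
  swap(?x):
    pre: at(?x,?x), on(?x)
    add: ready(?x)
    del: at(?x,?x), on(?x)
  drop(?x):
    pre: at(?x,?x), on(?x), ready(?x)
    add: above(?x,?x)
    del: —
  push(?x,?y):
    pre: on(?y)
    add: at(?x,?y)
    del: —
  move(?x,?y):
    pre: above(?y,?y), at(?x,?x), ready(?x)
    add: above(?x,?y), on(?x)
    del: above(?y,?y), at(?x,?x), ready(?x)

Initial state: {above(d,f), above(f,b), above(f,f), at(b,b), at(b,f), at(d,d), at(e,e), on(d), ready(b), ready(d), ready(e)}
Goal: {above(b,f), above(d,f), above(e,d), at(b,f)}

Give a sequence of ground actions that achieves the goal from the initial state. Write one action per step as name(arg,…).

1. drop(d)  →  {above(d,d), above(d,f), above(f,b), above(f,f), at(b,b), at(b,f), at(d,d), at(e,e), on(d), ready(b), ready(d), ready(e)}
2. move(e,d)  →  {above(d,f), above(e,d), above(f,b), above(f,f), at(b,b), at(b,f), at(d,d), on(d), on(e), ready(b), ready(d)}
3. move(b,f)  →  {above(b,f), above(d,f), above(e,d), above(f,b), at(b,f), at(d,d), on(b), on(d), on(e), ready(d)}

drop(d); move(e,d); move(b,f)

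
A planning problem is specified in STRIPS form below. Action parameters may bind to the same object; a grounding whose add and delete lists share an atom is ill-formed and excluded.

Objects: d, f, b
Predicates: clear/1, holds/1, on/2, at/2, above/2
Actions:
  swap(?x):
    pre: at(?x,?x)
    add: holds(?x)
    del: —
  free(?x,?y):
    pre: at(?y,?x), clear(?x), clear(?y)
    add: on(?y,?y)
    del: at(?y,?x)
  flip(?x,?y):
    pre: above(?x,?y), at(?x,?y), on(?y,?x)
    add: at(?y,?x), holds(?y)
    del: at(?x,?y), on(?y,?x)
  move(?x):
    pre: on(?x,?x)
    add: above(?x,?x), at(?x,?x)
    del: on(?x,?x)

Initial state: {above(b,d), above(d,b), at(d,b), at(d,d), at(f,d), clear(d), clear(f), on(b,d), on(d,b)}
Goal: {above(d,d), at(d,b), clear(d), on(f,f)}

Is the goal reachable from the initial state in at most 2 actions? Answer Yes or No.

1. free(d,d)  →  {above(b,d), above(d,b), at(d,b), at(f,d), clear(d), clear(f), on(b,d), on(d,b), on(d,d)}
2. free(d,f)  →  {above(b,d), above(d,b), at(d,b), clear(d), clear(f), on(b,d), on(d,b), on(d,d), on(f,f)}
3. move(d)  →  {above(b,d), above(d,b), above(d,d), at(d,b), at(d,d), clear(d), clear(f), on(b,d), on(d,b), on(f,f)}
optimal plan length = 3; 3 > 2

No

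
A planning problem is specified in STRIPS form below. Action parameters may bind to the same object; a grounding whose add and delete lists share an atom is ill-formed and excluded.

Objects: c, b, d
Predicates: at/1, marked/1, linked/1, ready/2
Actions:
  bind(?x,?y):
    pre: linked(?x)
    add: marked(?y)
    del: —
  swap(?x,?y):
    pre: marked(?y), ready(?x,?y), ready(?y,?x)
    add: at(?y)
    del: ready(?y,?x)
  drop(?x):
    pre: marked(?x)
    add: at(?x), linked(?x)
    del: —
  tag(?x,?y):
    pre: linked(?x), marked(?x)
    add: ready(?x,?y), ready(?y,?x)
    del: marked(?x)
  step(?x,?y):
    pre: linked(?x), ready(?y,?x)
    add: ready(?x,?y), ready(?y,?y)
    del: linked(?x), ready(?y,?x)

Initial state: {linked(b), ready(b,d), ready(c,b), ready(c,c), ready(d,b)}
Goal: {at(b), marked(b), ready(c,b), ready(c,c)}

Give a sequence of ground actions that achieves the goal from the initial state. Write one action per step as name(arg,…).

1. bind(b,b)  →  {linked(b), marked(b), ready(b,d), ready(c,b), ready(c,c), ready(d,b)}
2. swap(d,b)  →  {at(b), linked(b), marked(b), ready(c,b), ready(c,c), ready(d,b)}

bind(b,b); swap(d,b)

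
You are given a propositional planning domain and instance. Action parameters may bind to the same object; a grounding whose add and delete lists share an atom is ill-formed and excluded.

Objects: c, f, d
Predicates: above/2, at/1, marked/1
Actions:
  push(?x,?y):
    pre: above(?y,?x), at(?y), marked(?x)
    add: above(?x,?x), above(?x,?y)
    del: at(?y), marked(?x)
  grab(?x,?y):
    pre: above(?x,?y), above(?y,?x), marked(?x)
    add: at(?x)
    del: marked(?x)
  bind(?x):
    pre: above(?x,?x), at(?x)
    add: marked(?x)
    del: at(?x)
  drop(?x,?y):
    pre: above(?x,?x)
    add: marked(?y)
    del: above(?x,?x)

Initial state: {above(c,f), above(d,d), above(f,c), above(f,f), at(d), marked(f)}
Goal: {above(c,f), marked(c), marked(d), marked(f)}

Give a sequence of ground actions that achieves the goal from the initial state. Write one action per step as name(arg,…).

1. bind(d)  →  {above(c,f), above(d,d), above(f,c), above(f,f), marked(d), marked(f)}
2. drop(f,c)  →  {above(c,f), above(d,d), above(f,c), marked(c), marked(d), marked(f)}

bind(d); drop(f,c)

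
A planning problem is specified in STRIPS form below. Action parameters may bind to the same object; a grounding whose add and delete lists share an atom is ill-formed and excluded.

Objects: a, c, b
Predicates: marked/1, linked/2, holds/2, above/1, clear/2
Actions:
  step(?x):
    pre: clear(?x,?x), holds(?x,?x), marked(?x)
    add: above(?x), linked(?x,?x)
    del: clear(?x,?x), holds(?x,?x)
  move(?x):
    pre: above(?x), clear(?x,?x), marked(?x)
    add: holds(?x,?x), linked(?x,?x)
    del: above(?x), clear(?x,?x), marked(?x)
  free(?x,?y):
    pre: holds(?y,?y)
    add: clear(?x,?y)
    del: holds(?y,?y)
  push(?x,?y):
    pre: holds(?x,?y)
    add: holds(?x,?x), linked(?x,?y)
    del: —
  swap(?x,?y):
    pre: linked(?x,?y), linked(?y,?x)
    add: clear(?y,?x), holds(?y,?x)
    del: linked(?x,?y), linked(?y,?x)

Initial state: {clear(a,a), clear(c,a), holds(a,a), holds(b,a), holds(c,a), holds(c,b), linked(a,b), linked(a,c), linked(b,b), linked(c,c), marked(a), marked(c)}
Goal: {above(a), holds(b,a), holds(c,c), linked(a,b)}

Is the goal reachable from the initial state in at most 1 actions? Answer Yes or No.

1. step(a)  →  {above(a), clear(c,a), holds(b,a), holds(c,a), holds(c,b), linked(a,a), linked(a,b), linked(a,c), linked(b,b), linked(c,c), marked(a), marked(c)}
2. push(c,a)  →  {above(a), clear(c,a), holds(b,a), holds(c,a), holds(c,b), holds(c,c), linked(a,a), linked(a,b), linked(a,c), linked(b,b), linked(c,a), linked(c,c), marked(a), marked(c)}
optimal plan length = 2; 2 > 1

No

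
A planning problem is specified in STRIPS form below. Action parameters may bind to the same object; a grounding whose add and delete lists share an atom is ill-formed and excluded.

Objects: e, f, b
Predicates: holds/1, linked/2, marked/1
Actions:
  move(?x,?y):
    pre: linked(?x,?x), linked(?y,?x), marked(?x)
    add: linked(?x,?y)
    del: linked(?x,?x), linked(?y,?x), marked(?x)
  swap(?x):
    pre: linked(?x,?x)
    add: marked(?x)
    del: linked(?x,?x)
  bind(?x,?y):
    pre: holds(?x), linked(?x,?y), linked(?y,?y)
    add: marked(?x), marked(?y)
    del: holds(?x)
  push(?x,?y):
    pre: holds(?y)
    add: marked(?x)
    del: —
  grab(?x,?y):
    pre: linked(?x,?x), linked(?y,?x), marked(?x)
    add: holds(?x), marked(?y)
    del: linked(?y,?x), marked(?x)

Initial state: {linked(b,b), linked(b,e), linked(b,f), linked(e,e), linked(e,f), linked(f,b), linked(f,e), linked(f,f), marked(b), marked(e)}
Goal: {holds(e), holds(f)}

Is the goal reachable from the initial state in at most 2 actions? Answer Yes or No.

1. grab(e,f)  →  {holds(e), linked(b,b), linked(b,e), linked(b,f), linked(e,e), linked(e,f), linked(f,b), linked(f,f), marked(b), marked(f)}
2. grab(f,e)  →  {holds(e), holds(f), linked(b,b), linked(b,e), linked(b,f), linked(e,e), linked(f,b), linked(f,f), marked(b), marked(e)}
optimal plan length = 2; 2 ≤ 2

Yes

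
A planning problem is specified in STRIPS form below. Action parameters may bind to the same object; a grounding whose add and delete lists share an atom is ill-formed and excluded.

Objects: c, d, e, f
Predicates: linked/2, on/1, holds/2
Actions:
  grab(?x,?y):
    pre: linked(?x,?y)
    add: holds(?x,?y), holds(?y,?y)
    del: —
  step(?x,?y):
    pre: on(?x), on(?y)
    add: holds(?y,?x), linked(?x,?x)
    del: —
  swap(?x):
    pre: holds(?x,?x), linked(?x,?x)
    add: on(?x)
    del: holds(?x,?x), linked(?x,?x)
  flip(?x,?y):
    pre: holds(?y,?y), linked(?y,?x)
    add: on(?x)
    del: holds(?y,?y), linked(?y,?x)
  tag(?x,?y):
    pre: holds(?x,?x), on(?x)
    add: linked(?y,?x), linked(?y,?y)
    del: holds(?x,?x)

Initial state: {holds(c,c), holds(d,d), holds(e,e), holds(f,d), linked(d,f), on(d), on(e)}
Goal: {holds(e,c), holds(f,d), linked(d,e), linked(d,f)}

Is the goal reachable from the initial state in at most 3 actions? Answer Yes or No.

1. tag(d,c)  →  {holds(c,c), holds(e,e), holds(f,d), linked(c,c), linked(c,d), linked(d,f), on(d), on(e)}
2. swap(c)  →  {holds(e,e), holds(f,d), linked(c,d), linked(d,f), on(c), on(d), on(e)}
3. step(c,e)  →  {holds(e,c), holds(e,e), holds(f,d), linked(c,c), linked(c,d), linked(d,f), on(c), on(d), on(e)}
4. tag(e,d)  →  {holds(e,c), holds(f,d), linked(c,c), linked(c,d), linked(d,d), linked(d,e), linked(d,f), on(c), on(d), on(e)}
optimal plan length = 4; 4 > 3

No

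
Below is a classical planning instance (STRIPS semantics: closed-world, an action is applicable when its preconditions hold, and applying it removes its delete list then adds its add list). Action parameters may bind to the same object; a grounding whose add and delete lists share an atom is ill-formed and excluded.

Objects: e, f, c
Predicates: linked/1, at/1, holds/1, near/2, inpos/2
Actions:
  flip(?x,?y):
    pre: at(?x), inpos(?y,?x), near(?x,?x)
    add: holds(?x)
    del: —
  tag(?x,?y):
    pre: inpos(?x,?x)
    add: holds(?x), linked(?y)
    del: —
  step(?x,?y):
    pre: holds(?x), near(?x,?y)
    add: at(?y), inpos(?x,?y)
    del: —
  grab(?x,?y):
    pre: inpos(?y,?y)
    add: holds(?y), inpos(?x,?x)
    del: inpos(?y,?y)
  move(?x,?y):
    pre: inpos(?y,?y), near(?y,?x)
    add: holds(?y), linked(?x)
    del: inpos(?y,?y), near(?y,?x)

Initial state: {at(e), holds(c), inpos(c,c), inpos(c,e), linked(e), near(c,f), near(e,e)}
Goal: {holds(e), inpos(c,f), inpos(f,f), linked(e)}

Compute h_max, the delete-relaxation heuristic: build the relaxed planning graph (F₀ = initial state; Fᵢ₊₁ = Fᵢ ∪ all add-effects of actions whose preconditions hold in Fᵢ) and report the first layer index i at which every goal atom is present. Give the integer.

1

F0 = init (7 atoms)
F1 = F0 ∪ {at(f), holds(e), inpos(c,f), inpos(e,e), inpos(f,f), linked(c), linked(f)}  (14 atoms)
goal ⊆ F1  ⇒  h_max = 1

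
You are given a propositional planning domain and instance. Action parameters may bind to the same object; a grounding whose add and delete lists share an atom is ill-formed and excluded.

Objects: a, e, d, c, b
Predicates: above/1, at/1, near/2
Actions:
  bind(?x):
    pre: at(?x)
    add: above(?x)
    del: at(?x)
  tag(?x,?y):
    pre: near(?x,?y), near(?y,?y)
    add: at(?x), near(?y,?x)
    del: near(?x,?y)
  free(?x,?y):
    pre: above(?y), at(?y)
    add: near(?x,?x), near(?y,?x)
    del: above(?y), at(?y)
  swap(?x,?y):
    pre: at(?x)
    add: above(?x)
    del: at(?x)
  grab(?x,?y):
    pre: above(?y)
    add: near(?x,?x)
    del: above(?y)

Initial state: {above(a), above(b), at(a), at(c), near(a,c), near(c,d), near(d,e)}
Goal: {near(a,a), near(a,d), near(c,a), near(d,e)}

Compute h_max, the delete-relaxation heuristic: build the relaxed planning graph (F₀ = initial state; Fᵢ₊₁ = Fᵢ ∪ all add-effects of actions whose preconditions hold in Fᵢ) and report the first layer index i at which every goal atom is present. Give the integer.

F0 = init (7 atoms)
F1 = F0 ∪ {above(c), near(a,a), near(a,b), near(a,d), near(a,e), near(b,b), near(c,c), near(d,d), near(e,e)}  (16 atoms)
F2 = F1 ∪ {at(d), near(b,a), near(c,a), near(c,b), near(c,e), near(d,a), near(d,c), near(e,a), near(e,d)}  (25 atoms)
goal ⊆ F2  ⇒  h_max = 2

2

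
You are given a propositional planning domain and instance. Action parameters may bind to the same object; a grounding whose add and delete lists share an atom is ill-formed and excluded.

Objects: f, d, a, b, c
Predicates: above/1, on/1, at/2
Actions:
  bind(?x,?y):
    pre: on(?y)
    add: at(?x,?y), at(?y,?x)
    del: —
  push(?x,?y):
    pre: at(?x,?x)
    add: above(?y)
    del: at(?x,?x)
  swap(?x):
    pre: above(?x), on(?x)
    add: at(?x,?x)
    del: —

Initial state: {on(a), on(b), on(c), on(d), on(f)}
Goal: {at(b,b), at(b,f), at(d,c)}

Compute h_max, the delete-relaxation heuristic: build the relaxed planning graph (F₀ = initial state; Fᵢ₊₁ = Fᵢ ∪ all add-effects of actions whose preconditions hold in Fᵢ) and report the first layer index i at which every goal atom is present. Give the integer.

F0 = init (5 atoms)
F1 = F0 ∪ {at(a,a), at(a,b), at(a,c), at(a,d), at(a,f), at(b,a), at(b,b), at(b,c), at(b,d), at(b,f), at(c,a), at(c,b), at(c,c), at(c,d), at(c,f), at(d,a), at(d,b), at(d,c), at(d,d), at(d,f), at(f,a), at(f,b), at(f,c), at(f,d), at(f,f)}  (30 atoms)
goal ⊆ F1  ⇒  h_max = 1

1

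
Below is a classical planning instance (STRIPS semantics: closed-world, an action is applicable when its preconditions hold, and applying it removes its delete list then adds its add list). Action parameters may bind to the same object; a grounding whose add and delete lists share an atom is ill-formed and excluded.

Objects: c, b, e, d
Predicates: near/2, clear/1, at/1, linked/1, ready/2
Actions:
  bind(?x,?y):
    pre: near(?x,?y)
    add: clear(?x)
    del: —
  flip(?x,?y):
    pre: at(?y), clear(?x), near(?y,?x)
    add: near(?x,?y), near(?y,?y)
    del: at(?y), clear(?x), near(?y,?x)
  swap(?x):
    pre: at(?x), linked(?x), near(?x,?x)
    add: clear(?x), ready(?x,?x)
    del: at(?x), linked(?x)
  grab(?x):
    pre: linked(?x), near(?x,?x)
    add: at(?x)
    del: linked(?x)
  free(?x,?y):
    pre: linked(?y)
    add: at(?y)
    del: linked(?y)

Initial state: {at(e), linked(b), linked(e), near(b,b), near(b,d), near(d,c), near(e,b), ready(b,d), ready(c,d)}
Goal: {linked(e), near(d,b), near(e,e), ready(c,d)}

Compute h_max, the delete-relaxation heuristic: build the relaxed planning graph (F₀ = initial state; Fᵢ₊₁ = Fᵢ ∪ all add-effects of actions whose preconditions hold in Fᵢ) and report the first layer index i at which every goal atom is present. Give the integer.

2

F0 = init (9 atoms)
F1 = F0 ∪ {at(b), clear(b), clear(d), clear(e)}  (13 atoms)
F2 = F1 ∪ {near(b,e), near(d,b), near(e,e), ready(b,b)}  (17 atoms)
goal ⊆ F2  ⇒  h_max = 2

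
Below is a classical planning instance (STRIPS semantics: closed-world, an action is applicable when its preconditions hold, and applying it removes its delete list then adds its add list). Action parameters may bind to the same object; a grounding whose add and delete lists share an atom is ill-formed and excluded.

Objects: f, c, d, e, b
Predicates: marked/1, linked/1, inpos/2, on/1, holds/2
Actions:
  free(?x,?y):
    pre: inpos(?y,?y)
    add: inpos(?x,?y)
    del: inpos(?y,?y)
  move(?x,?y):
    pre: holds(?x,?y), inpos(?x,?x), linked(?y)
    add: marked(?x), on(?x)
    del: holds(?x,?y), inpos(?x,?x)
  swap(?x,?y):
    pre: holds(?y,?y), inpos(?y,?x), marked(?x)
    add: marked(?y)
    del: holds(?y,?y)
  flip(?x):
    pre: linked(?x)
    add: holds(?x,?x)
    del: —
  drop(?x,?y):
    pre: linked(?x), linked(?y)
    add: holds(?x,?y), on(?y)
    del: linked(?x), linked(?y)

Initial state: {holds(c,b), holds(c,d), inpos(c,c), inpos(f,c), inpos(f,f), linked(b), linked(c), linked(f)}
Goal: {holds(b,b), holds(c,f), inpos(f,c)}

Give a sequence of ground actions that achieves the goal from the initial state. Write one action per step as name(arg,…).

1. flip(b)  →  {holds(b,b), holds(c,b), holds(c,d), inpos(c,c), inpos(f,c), inpos(f,f), linked(b), linked(c), linked(f)}
2. drop(c,f)  →  {holds(b,b), holds(c,b), holds(c,d), holds(c,f), inpos(c,c), inpos(f,c), inpos(f,f), linked(b), on(f)}

flip(b); drop(c,f)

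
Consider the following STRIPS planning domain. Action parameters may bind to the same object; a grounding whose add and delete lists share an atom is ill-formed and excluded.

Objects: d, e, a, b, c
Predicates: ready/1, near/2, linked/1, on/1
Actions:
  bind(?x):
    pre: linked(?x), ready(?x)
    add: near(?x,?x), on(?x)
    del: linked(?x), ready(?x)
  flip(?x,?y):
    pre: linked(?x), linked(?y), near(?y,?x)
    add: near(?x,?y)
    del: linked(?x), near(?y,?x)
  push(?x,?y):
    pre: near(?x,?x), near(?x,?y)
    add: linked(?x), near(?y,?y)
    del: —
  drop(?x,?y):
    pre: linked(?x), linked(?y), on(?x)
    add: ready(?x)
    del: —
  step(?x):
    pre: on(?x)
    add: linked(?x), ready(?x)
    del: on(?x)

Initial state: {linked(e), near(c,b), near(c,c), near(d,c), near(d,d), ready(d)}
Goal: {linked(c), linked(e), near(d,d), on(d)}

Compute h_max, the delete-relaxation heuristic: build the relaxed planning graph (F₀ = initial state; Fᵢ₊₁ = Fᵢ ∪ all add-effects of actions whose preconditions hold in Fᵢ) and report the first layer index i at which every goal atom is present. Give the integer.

F0 = init (6 atoms)
F1 = F0 ∪ {linked(c), linked(d), near(b,b)}  (9 atoms)
F2 = F1 ∪ {linked(b), near(c,d), on(d)}  (12 atoms)
goal ⊆ F2  ⇒  h_max = 2

2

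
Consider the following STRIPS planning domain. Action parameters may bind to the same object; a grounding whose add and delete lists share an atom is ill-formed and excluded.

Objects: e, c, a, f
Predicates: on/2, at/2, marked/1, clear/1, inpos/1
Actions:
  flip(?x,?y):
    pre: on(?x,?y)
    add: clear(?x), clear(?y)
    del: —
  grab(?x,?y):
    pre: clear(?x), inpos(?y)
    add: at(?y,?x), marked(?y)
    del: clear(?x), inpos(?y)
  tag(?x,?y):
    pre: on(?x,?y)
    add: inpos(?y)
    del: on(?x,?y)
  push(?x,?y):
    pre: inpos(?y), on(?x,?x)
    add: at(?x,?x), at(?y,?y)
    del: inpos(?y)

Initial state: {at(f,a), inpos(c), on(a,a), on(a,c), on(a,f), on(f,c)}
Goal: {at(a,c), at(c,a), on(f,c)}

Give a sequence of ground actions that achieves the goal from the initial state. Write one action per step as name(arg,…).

1. flip(a,c)  →  {at(f,a), clear(a), clear(c), inpos(c), on(a,a), on(a,c), on(a,f), on(f,c)}
2. grab(a,c)  →  {at(c,a), at(f,a), clear(c), marked(c), on(a,a), on(a,c), on(a,f), on(f,c)}
3. tag(a,a)  →  {at(c,a), at(f,a), clear(c), inpos(a), marked(c), on(a,c), on(a,f), on(f,c)}
4. grab(c,a)  →  {at(a,c), at(c,a), at(f,a), marked(a), marked(c), on(a,c), on(a,f), on(f,c)}

flip(a,c); grab(a,c); tag(a,a); grab(c,a)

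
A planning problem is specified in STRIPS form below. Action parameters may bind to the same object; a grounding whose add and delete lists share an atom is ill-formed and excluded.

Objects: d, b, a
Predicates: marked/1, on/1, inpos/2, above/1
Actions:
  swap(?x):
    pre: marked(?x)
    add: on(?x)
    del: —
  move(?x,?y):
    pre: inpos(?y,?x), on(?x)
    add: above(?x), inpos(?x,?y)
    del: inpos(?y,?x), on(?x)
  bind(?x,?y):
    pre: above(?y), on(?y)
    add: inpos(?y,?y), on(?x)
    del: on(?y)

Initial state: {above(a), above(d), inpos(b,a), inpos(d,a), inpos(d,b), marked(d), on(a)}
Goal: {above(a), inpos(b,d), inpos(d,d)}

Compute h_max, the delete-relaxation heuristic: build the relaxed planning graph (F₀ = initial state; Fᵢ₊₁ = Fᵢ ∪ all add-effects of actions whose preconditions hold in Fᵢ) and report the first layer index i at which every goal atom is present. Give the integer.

F0 = init (7 atoms)
F1 = F0 ∪ {inpos(a,a), inpos(a,b), inpos(a,d), on(b), on(d)}  (12 atoms)
F2 = F1 ∪ {above(b), inpos(b,d), inpos(d,d)}  (15 atoms)
goal ⊆ F2  ⇒  h_max = 2

2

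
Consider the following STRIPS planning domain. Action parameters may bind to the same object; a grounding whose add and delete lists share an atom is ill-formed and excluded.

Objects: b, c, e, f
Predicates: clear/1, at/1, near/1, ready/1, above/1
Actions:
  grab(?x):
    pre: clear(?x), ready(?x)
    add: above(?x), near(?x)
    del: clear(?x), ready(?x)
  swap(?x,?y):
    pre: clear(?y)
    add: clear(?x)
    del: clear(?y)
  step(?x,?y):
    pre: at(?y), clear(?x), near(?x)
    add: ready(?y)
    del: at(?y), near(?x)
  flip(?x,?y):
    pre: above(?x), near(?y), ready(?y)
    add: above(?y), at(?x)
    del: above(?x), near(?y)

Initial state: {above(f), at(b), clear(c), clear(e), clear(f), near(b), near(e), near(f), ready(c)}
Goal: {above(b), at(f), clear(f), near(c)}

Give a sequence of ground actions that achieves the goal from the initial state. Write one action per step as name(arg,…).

grab(c); step(e,b); flip(f,b)

1. grab(c)  →  {above(c), above(f), at(b), clear(e), clear(f), near(b), near(c), near(e), near(f)}
2. step(e,b)  →  {above(c), above(f), clear(e), clear(f), near(b), near(c), near(f), ready(b)}
3. flip(f,b)  →  {above(b), above(c), at(f), clear(e), clear(f), near(c), near(f), ready(b)}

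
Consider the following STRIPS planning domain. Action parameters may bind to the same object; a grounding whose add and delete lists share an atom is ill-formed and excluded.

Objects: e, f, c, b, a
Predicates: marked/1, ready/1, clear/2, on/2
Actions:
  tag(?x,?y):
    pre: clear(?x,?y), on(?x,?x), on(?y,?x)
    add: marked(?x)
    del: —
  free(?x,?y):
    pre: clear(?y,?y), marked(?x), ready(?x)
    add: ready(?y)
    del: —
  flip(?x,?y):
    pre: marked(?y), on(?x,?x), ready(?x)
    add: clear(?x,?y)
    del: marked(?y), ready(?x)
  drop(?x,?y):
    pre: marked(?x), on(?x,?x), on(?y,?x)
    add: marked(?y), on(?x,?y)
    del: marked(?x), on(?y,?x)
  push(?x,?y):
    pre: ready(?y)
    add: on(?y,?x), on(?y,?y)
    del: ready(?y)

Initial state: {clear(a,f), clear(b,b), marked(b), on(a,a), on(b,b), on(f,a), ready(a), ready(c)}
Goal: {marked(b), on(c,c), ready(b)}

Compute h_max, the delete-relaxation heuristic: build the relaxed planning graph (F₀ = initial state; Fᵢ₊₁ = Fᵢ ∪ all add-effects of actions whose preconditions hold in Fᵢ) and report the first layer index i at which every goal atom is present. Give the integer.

2

F0 = init (8 atoms)
F1 = F0 ∪ {clear(a,b), marked(a), on(a,b), on(a,c), on(a,e), on(a,f), on(c,a), on(c,b), on(c,c), on(c,e), on(c,f)}  (19 atoms)
F2 = F1 ∪ {clear(a,a), clear(c,a), clear(c,b), marked(c), marked(f), on(b,a), on(b,c), ready(b)}  (27 atoms)
goal ⊆ F2  ⇒  h_max = 2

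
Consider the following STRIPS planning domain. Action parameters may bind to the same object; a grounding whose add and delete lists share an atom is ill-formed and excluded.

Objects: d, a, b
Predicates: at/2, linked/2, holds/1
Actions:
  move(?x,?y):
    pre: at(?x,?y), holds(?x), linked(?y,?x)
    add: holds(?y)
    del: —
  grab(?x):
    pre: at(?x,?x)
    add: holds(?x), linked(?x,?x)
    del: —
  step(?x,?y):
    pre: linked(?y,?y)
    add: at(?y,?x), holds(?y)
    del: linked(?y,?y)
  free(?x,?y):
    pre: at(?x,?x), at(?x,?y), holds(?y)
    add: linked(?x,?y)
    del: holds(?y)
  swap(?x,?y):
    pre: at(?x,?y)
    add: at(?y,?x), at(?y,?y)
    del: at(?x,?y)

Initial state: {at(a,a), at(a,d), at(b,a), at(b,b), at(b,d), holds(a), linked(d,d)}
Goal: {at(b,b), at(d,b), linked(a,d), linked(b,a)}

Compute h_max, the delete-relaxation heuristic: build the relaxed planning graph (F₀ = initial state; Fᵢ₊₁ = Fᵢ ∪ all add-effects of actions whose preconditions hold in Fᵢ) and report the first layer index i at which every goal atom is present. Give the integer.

F0 = init (7 atoms)
F1 = F0 ∪ {at(a,b), at(d,a), at(d,b), at(d,d), holds(b), holds(d), linked(a,a), linked(b,a), linked(b,b)}  (16 atoms)
F2 = F1 ∪ {linked(a,b), linked(a,d), linked(b,d), linked(d,a), linked(d,b)}  (21 atoms)
goal ⊆ F2  ⇒  h_max = 2

2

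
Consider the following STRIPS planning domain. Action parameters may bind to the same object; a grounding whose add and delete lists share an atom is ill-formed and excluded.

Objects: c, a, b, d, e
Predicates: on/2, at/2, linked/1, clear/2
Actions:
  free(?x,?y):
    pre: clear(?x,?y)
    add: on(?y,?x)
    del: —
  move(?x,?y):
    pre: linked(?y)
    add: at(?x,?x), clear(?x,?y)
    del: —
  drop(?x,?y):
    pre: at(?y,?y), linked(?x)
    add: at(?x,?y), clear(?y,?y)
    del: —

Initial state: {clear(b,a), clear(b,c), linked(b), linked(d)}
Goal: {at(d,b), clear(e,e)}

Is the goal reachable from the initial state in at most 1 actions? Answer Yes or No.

1. move(b,b)  →  {at(b,b), clear(b,a), clear(b,b), clear(b,c), linked(b), linked(d)}
2. move(e,b)  →  {at(b,b), at(e,e), clear(b,a), clear(b,b), clear(b,c), clear(e,b), linked(b), linked(d)}
3. drop(b,e)  →  {at(b,b), at(b,e), at(e,e), clear(b,a), clear(b,b), clear(b,c), clear(e,b), clear(e,e), linked(b), linked(d)}
4. drop(d,b)  →  {at(b,b), at(b,e), at(d,b), at(e,e), clear(b,a), clear(b,b), clear(b,c), clear(e,b), clear(e,e), linked(b), linked(d)}
optimal plan length = 4; 4 > 1

No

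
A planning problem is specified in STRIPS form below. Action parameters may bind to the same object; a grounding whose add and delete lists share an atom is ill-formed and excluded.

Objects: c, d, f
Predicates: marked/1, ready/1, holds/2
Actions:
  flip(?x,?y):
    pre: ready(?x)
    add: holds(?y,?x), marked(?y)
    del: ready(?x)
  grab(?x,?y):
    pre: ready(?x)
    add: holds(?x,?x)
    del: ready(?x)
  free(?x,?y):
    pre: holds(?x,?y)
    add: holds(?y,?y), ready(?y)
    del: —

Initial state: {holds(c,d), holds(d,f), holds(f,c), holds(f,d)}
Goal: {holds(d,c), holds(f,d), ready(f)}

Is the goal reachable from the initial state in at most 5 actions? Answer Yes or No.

1. free(d,f)  →  {holds(c,d), holds(d,f), holds(f,c), holds(f,d), holds(f,f), ready(f)}
2. free(f,c)  →  {holds(c,c), holds(c,d), holds(d,f), holds(f,c), holds(f,d), holds(f,f), ready(c), ready(f)}
3. flip(c,d)  →  {holds(c,c), holds(c,d), holds(d,c), holds(d,f), holds(f,c), holds(f,d), holds(f,f), marked(d), ready(f)}
optimal plan length = 3; 3 ≤ 5

Yes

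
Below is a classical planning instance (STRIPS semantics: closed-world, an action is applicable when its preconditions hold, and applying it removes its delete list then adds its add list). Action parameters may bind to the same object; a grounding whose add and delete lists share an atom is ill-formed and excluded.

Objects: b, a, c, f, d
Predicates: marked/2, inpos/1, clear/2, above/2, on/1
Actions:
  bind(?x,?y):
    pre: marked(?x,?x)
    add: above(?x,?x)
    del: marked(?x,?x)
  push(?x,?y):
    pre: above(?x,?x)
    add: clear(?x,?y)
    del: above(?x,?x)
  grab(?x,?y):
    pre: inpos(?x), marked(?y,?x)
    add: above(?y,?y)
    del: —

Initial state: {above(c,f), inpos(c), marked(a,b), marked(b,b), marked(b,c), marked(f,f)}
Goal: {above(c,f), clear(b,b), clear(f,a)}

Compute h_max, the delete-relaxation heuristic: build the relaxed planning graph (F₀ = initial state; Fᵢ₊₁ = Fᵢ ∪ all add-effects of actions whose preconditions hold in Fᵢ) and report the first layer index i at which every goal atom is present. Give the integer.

2

F0 = init (6 atoms)
F1 = F0 ∪ {above(b,b), above(f,f)}  (8 atoms)
F2 = F1 ∪ {clear(b,a), clear(b,b), clear(b,c), clear(b,d), clear(b,f), clear(f,a), clear(f,b), clear(f,c), clear(f,d), clear(f,f)}  (18 atoms)
goal ⊆ F2  ⇒  h_max = 2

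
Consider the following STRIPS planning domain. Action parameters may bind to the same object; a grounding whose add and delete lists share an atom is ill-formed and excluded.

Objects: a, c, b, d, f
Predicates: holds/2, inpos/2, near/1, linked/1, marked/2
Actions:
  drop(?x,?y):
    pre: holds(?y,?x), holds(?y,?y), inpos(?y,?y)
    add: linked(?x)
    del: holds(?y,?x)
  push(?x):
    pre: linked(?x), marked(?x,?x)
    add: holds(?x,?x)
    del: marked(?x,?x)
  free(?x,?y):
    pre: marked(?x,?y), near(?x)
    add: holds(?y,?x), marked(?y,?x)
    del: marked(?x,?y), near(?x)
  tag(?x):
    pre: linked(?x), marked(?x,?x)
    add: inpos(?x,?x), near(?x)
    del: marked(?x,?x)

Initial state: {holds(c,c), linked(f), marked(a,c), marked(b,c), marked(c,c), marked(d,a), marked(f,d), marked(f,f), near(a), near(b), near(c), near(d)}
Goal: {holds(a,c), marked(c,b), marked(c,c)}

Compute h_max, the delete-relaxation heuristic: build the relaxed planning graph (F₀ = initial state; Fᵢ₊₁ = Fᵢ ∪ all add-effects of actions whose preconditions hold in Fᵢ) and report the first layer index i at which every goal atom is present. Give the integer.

F0 = init (12 atoms)
F1 = F0 ∪ {holds(a,d), holds(c,a), holds(c,b), holds(f,f), inpos(f,f), marked(a,d), marked(c,a), marked(c,b), near(f)}  (21 atoms)
F2 = F1 ∪ {holds(a,c), holds(b,c), holds(d,a), holds(d,f), marked(d,f)}  (26 atoms)
goal ⊆ F2  ⇒  h_max = 2

2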